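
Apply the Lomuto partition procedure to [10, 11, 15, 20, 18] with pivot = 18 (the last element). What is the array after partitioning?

Lomuto partition with pivot = 18:

Initial array: [10, 11, 15, 20, 18]

arr[0]=10 <= 18: swap with position 0, array becomes [10, 11, 15, 20, 18]
arr[1]=11 <= 18: swap with position 1, array becomes [10, 11, 15, 20, 18]
arr[2]=15 <= 18: swap with position 2, array becomes [10, 11, 15, 20, 18]
arr[3]=20 > 18: no swap

Place pivot at position 3: [10, 11, 15, 18, 20]
Pivot position: 3

After partitioning with pivot 18, the array becomes [10, 11, 15, 18, 20]. The pivot is placed at index 3. All elements to the left of the pivot are <= 18, and all elements to the right are > 18.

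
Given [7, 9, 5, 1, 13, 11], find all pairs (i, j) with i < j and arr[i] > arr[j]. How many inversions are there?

Finding inversions in [7, 9, 5, 1, 13, 11]:

(0, 2): arr[0]=7 > arr[2]=5
(0, 3): arr[0]=7 > arr[3]=1
(1, 2): arr[1]=9 > arr[2]=5
(1, 3): arr[1]=9 > arr[3]=1
(2, 3): arr[2]=5 > arr[3]=1
(4, 5): arr[4]=13 > arr[5]=11

Total inversions: 6

The array has 6 inversion(s): (0,2), (0,3), (1,2), (1,3), (2,3), (4,5). Each pair (i,j) satisfies i < j and arr[i] > arr[j].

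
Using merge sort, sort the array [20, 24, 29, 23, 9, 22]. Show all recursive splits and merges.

Merge sort trace:

Split: [20, 24, 29, 23, 9, 22] -> [20, 24, 29] and [23, 9, 22]
  Split: [20, 24, 29] -> [20] and [24, 29]
    Split: [24, 29] -> [24] and [29]
    Merge: [24] + [29] -> [24, 29]
  Merge: [20] + [24, 29] -> [20, 24, 29]
  Split: [23, 9, 22] -> [23] and [9, 22]
    Split: [9, 22] -> [9] and [22]
    Merge: [9] + [22] -> [9, 22]
  Merge: [23] + [9, 22] -> [9, 22, 23]
Merge: [20, 24, 29] + [9, 22, 23] -> [9, 20, 22, 23, 24, 29]

Final sorted array: [9, 20, 22, 23, 24, 29]

The merge sort proceeds by recursively splitting the array and merging sorted halves.
After all merges, the sorted array is [9, 20, 22, 23, 24, 29].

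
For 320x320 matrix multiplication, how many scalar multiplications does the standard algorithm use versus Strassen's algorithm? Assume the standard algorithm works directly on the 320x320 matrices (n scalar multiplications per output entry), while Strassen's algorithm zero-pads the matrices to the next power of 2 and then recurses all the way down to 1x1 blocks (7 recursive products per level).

Matrix multiplication for 320x320 matrices:

Strassen's algorithm requires power-of-2 dimensions. Pad 320x320 to 512x512 (next power of 2).

Standard algorithm: 320^3 = 32768000 multiplications
Strassen's algorithm: 7^(log2(512)) = 7^9 = 40353607 multiplications
Difference: 32768000 - 40353607 = -7585607 (Strassen uses MORE here due to padding overhead — for small or just-over-power-of-2 n, padding can outweigh the per-level savings)

Standard: 32768000 multiplications (320^3). Strassen: 40353607 multiplications (7^9, after padding to 512x512). Strassen reduces 8 recursive multiplications to 7 at each level.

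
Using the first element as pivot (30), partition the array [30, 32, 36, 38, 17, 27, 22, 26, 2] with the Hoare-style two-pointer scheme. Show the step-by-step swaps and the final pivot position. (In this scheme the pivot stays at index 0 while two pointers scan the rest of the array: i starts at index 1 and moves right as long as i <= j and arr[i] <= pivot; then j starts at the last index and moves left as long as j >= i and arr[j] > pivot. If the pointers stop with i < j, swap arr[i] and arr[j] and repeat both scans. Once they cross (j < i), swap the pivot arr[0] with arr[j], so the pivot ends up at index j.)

Hoare-style two-pointer partition with pivot = 30:

Initial array: [30, 32, 36, 38, 17, 27, 22, 26, 2]

Pointers start at i = 1, j = 8.
i stops at index 1 (arr[1]=32 > 30), j stops at index 8 (arr[8]=2 <= 30): swap arr[1] and arr[8], array becomes [30, 2, 36, 38, 17, 27, 22, 26, 32]
i stops at index 2 (arr[2]=36 > 30), j stops at index 7 (arr[7]=26 <= 30): swap arr[2] and arr[7], array becomes [30, 2, 26, 38, 17, 27, 22, 36, 32]
i stops at index 3 (arr[3]=38 > 30), j stops at index 6 (arr[6]=22 <= 30): swap arr[3] and arr[6], array becomes [30, 2, 26, 22, 17, 27, 38, 36, 32]
i ends at 6, j ends at 5: the pointers have crossed (j < i), so scanning stops.

Swap pivot arr[0] with arr[5] to place pivot at position 5: [27, 2, 26, 22, 17, 30, 38, 36, 32]
Pivot position: 5

After partitioning with pivot 30, the array becomes [27, 2, 26, 22, 17, 30, 38, 36, 32]. The pivot is placed at index 5. All elements to the left of the pivot are <= 30, and all elements to the right are > 30.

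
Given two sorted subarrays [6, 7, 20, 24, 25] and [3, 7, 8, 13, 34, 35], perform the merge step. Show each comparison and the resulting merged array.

Merging process:

Compare 6 vs 3: take 3 from right. Merged: [3]
Compare 6 vs 7: take 6 from left. Merged: [3, 6]
Compare 7 vs 7: take 7 from left. Merged: [3, 6, 7]
Compare 20 vs 7: take 7 from right. Merged: [3, 6, 7, 7]
Compare 20 vs 8: take 8 from right. Merged: [3, 6, 7, 7, 8]
Compare 20 vs 13: take 13 from right. Merged: [3, 6, 7, 7, 8, 13]
Compare 20 vs 34: take 20 from left. Merged: [3, 6, 7, 7, 8, 13, 20]
Compare 24 vs 34: take 24 from left. Merged: [3, 6, 7, 7, 8, 13, 20, 24]
Compare 25 vs 34: take 25 from left. Merged: [3, 6, 7, 7, 8, 13, 20, 24, 25]
Append remaining from right: [34, 35]. Merged: [3, 6, 7, 7, 8, 13, 20, 24, 25, 34, 35]

Final merged array: [3, 6, 7, 7, 8, 13, 20, 24, 25, 34, 35]
Total comparisons: 9

The merged array is [3, 6, 7, 7, 8, 13, 20, 24, 25, 34, 35], requiring 9 comparisons. The merge step runs in O(n) time where n is the total number of elements.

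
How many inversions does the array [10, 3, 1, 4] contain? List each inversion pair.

Finding inversions in [10, 3, 1, 4]:

(0, 1): arr[0]=10 > arr[1]=3
(0, 2): arr[0]=10 > arr[2]=1
(0, 3): arr[0]=10 > arr[3]=4
(1, 2): arr[1]=3 > arr[2]=1

Total inversions: 4

The array has 4 inversion(s): (0,1), (0,2), (0,3), (1,2). Each pair (i,j) satisfies i < j and arr[i] > arr[j].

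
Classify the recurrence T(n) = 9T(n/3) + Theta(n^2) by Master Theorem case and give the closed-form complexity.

Master Theorem for T(n) = 9T(n/3) + O(n^2):

a = 9, b = 3, c = 2
log_b(a) = log_3(9) = 2.0000

Case 2: c = 2 = log_3(9) = 2.0000
T(n) = O(n^2 log n) = O(n^2 log n)

For T(n) = 9T(n/3) + O(n^2): log_3(9) = 2.0000. This is Case 2 of the Master Theorem (c = log_b(a), equal work at all levels), giving O(n^2 log n).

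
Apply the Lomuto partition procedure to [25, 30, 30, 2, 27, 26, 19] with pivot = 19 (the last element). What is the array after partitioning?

Lomuto partition with pivot = 19:

Initial array: [25, 30, 30, 2, 27, 26, 19]

arr[0]=25 > 19: no swap
arr[1]=30 > 19: no swap
arr[2]=30 > 19: no swap
arr[3]=2 <= 19: swap with position 0, array becomes [2, 30, 30, 25, 27, 26, 19]
arr[4]=27 > 19: no swap
arr[5]=26 > 19: no swap

Place pivot at position 1: [2, 19, 30, 25, 27, 26, 30]
Pivot position: 1

After partitioning with pivot 19, the array becomes [2, 19, 30, 25, 27, 26, 30]. The pivot is placed at index 1. All elements to the left of the pivot are <= 19, and all elements to the right are > 19.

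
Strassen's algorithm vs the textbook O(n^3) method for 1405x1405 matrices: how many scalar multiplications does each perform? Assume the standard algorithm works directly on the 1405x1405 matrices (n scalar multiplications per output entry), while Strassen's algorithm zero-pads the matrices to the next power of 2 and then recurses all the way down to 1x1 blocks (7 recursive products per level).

Matrix multiplication for 1405x1405 matrices:

Strassen's algorithm requires power-of-2 dimensions. Pad 1405x1405 to 2048x2048 (next power of 2).

Standard algorithm: 1405^3 = 2773505125 multiplications
Strassen's algorithm: 7^(log2(2048)) = 7^11 = 1977326743 multiplications
Savings: 2773505125 - 1977326743 = 796178382 multiplications

Standard: 2773505125 multiplications (1405^3). Strassen: 1977326743 multiplications (7^11, after padding to 2048x2048). Strassen reduces 8 recursive multiplications to 7 at each level.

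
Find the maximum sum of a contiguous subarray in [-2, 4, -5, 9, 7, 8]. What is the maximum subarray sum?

Using Kadane's algorithm on [-2, 4, -5, 9, 7, 8]:

Scanning through the array:
Position 1 (value 4): max_ending_here = 4, max_so_far = 4
Position 2 (value -5): max_ending_here = -1, max_so_far = 4
Position 3 (value 9): max_ending_here = 9, max_so_far = 9
Position 4 (value 7): max_ending_here = 16, max_so_far = 16
Position 5 (value 8): max_ending_here = 24, max_so_far = 24

Maximum subarray: [9, 7, 8]
Maximum sum: 24

The maximum subarray is [9, 7, 8] with sum 24. This subarray runs from index 3 to index 5.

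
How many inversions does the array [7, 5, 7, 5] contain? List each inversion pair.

Finding inversions in [7, 5, 7, 5]:

(0, 1): arr[0]=7 > arr[1]=5
(0, 3): arr[0]=7 > arr[3]=5
(2, 3): arr[2]=7 > arr[3]=5

Total inversions: 3

The array has 3 inversion(s): (0,1), (0,3), (2,3). Each pair (i,j) satisfies i < j and arr[i] > arr[j].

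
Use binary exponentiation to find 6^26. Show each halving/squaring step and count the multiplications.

Computing 6^26 by squaring (build up from 6^1; each line after the first costs one multiplication):

6^1 = 6
6^2 = (6^1)^2 = 6^2 = 36
6^3 = 6 * 6^2 = 6 * 36 = 216
6^6 = (6^3)^2 = 216^2 = 46656
6^12 = (6^6)^2 = 46656^2 = 2176782336
6^13 = 6 * 6^12 = 6 * 2176782336 = 13060694016
6^26 = (6^13)^2 = 13060694016^2 = 170581728179578208256

Result: 170581728179578208256
Multiplications needed: 6 (6 lines after 6^1)

6^26 = 170581728179578208256. Using exponentiation by squaring, this requires 6 multiplications. The key idea: if the exponent is even, square the half-power; if odd, multiply by the base once.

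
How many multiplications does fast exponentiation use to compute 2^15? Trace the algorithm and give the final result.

Computing 2^15 by squaring (build up from 2^1; each line after the first costs one multiplication):

2^1 = 2
2^2 = (2^1)^2 = 2^2 = 4
2^3 = 2 * 2^2 = 2 * 4 = 8
2^6 = (2^3)^2 = 8^2 = 64
2^7 = 2 * 2^6 = 2 * 64 = 128
2^14 = (2^7)^2 = 128^2 = 16384
2^15 = 2 * 2^14 = 2 * 16384 = 32768

Result: 32768
Multiplications needed: 6 (6 lines after 2^1)

2^15 = 32768. Using exponentiation by squaring, this requires 6 multiplications. The key idea: if the exponent is even, square the half-power; if odd, multiply by the base once.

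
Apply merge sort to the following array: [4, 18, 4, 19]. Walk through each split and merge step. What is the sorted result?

Merge sort trace:

Split: [4, 18, 4, 19] -> [4, 18] and [4, 19]
  Split: [4, 18] -> [4] and [18]
  Merge: [4] + [18] -> [4, 18]
  Split: [4, 19] -> [4] and [19]
  Merge: [4] + [19] -> [4, 19]
Merge: [4, 18] + [4, 19] -> [4, 4, 18, 19]

Final sorted array: [4, 4, 18, 19]

The merge sort proceeds by recursively splitting the array and merging sorted halves.
After all merges, the sorted array is [4, 4, 18, 19].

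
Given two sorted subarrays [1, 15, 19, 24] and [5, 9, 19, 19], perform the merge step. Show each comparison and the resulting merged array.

Merging process:

Compare 1 vs 5: take 1 from left. Merged: [1]
Compare 15 vs 5: take 5 from right. Merged: [1, 5]
Compare 15 vs 9: take 9 from right. Merged: [1, 5, 9]
Compare 15 vs 19: take 15 from left. Merged: [1, 5, 9, 15]
Compare 19 vs 19: take 19 from left. Merged: [1, 5, 9, 15, 19]
Compare 24 vs 19: take 19 from right. Merged: [1, 5, 9, 15, 19, 19]
Compare 24 vs 19: take 19 from right. Merged: [1, 5, 9, 15, 19, 19, 19]
Append remaining from left: [24]. Merged: [1, 5, 9, 15, 19, 19, 19, 24]

Final merged array: [1, 5, 9, 15, 19, 19, 19, 24]
Total comparisons: 7

The merged array is [1, 5, 9, 15, 19, 19, 19, 24], requiring 7 comparisons. The merge step runs in O(n) time where n is the total number of elements.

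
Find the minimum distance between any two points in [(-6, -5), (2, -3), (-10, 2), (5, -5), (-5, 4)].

Computing all pairwise distances among 5 points:

d((-6, -5), (2, -3)) = 8.2462
d((-6, -5), (-10, 2)) = 8.0623
d((-6, -5), (5, -5)) = 11.0
d((-6, -5), (-5, 4)) = 9.0554
d((2, -3), (-10, 2)) = 13.0
d((2, -3), (5, -5)) = 3.6056 <-- minimum
d((2, -3), (-5, 4)) = 9.8995
d((-10, 2), (5, -5)) = 16.5529
d((-10, 2), (-5, 4)) = 5.3852
d((5, -5), (-5, 4)) = 13.4536

Closest pair: (2, -3) and (5, -5) with distance 3.6056

The closest pair is (2, -3) and (5, -5) with Euclidean distance 3.6056. For 5 points, brute-force pairwise comparison is shown above. For large n, the divide-and-conquer algorithm (sort by x, recurse on halves, check the dividing strip) achieves O(n log n).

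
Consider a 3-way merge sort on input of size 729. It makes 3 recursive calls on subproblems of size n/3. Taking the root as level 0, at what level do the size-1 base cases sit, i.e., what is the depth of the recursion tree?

For divide and conquer with division factor 3:

Problem sizes at each level:
Level 0: 729
Level 1: 243
Level 2: 81
Level 3: 27
Level 4: 9
Level 5: 3
Level 6: 1

The root is level 0 and the size-1 base case is level 6 (the tree spans levels 0 through 6, i.e. 7 levels counting the root), so the depth is the number of divisions: log_3(729) = 6

The recursion tree depth is log_3(729) = 6. At each level, the problem size is divided by 3, so it takes 6 divisions to reduce to a base case of size 1. The algorithm makes 3 recursive calls at each level.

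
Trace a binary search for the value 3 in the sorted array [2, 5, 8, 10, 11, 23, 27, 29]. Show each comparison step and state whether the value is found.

Binary search for 3 in [2, 5, 8, 10, 11, 23, 27, 29]:

lo=0, hi=7, mid=3, arr[mid]=10 -> 10 > 3, search left half
lo=0, hi=2, mid=1, arr[mid]=5 -> 5 > 3, search left half
lo=0, hi=0, mid=0, arr[mid]=2 -> 2 < 3, search right half
lo=1 > hi=0, target 3 not found

Binary search determines that 3 is not in the array after 3 comparisons. The search space was exhausted without finding the target.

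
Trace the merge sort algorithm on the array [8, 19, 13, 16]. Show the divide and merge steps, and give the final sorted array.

Merge sort trace:

Split: [8, 19, 13, 16] -> [8, 19] and [13, 16]
  Split: [8, 19] -> [8] and [19]
  Merge: [8] + [19] -> [8, 19]
  Split: [13, 16] -> [13] and [16]
  Merge: [13] + [16] -> [13, 16]
Merge: [8, 19] + [13, 16] -> [8, 13, 16, 19]

Final sorted array: [8, 13, 16, 19]

The merge sort proceeds by recursively splitting the array and merging sorted halves.
After all merges, the sorted array is [8, 13, 16, 19].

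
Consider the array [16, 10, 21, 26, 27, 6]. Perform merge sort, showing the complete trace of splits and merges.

Merge sort trace:

Split: [16, 10, 21, 26, 27, 6] -> [16, 10, 21] and [26, 27, 6]
  Split: [16, 10, 21] -> [16] and [10, 21]
    Split: [10, 21] -> [10] and [21]
    Merge: [10] + [21] -> [10, 21]
  Merge: [16] + [10, 21] -> [10, 16, 21]
  Split: [26, 27, 6] -> [26] and [27, 6]
    Split: [27, 6] -> [27] and [6]
    Merge: [27] + [6] -> [6, 27]
  Merge: [26] + [6, 27] -> [6, 26, 27]
Merge: [10, 16, 21] + [6, 26, 27] -> [6, 10, 16, 21, 26, 27]

Final sorted array: [6, 10, 16, 21, 26, 27]

The merge sort proceeds by recursively splitting the array and merging sorted halves.
After all merges, the sorted array is [6, 10, 16, 21, 26, 27].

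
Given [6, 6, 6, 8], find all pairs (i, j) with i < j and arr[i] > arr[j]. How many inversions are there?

Finding inversions in [6, 6, 6, 8]:


Total inversions: 0

The array has 0 inversions. It is already sorted.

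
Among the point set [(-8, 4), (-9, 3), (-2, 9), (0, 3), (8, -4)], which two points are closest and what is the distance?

Computing all pairwise distances among 5 points:

d((-8, 4), (-9, 3)) = 1.4142 <-- minimum
d((-8, 4), (-2, 9)) = 7.8102
d((-8, 4), (0, 3)) = 8.0623
d((-8, 4), (8, -4)) = 17.8885
d((-9, 3), (-2, 9)) = 9.2195
d((-9, 3), (0, 3)) = 9.0
d((-9, 3), (8, -4)) = 18.3848
d((-2, 9), (0, 3)) = 6.3246
d((-2, 9), (8, -4)) = 16.4012
d((0, 3), (8, -4)) = 10.6301

Closest pair: (-8, 4) and (-9, 3) with distance 1.4142

The closest pair is (-8, 4) and (-9, 3) with Euclidean distance 1.4142. For 5 points, brute-force pairwise comparison is shown above. For large n, the divide-and-conquer algorithm (sort by x, recurse on halves, check the dividing strip) achieves O(n log n).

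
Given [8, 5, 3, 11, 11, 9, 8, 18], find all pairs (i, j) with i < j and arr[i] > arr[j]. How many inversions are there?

Finding inversions in [8, 5, 3, 11, 11, 9, 8, 18]:

(0, 1): arr[0]=8 > arr[1]=5
(0, 2): arr[0]=8 > arr[2]=3
(1, 2): arr[1]=5 > arr[2]=3
(3, 5): arr[3]=11 > arr[5]=9
(3, 6): arr[3]=11 > arr[6]=8
(4, 5): arr[4]=11 > arr[5]=9
(4, 6): arr[4]=11 > arr[6]=8
(5, 6): arr[5]=9 > arr[6]=8

Total inversions: 8

The array has 8 inversion(s): (0,1), (0,2), (1,2), (3,5), (3,6), (4,5), (4,6), (5,6). Each pair (i,j) satisfies i < j and arr[i] > arr[j].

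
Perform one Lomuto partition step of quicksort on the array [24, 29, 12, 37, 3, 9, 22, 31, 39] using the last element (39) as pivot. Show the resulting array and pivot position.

Lomuto partition with pivot = 39:

Initial array: [24, 29, 12, 37, 3, 9, 22, 31, 39]

arr[0]=24 <= 39: swap with position 0, array becomes [24, 29, 12, 37, 3, 9, 22, 31, 39]
arr[1]=29 <= 39: swap with position 1, array becomes [24, 29, 12, 37, 3, 9, 22, 31, 39]
arr[2]=12 <= 39: swap with position 2, array becomes [24, 29, 12, 37, 3, 9, 22, 31, 39]
arr[3]=37 <= 39: swap with position 3, array becomes [24, 29, 12, 37, 3, 9, 22, 31, 39]
arr[4]=3 <= 39: swap with position 4, array becomes [24, 29, 12, 37, 3, 9, 22, 31, 39]
arr[5]=9 <= 39: swap with position 5, array becomes [24, 29, 12, 37, 3, 9, 22, 31, 39]
arr[6]=22 <= 39: swap with position 6, array becomes [24, 29, 12, 37, 3, 9, 22, 31, 39]
arr[7]=31 <= 39: swap with position 7, array becomes [24, 29, 12, 37, 3, 9, 22, 31, 39]

Place pivot at position 8: [24, 29, 12, 37, 3, 9, 22, 31, 39]
Pivot position: 8

After partitioning with pivot 39, the array becomes [24, 29, 12, 37, 3, 9, 22, 31, 39]. The pivot is placed at index 8. All elements to the left of the pivot are <= 39, and all elements to the right are > 39.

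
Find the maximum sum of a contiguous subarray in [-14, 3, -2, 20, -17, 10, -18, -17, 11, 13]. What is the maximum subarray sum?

Using Kadane's algorithm on [-14, 3, -2, 20, -17, 10, -18, -17, 11, 13]:

Scanning through the array:
Position 1 (value 3): max_ending_here = 3, max_so_far = 3
Position 2 (value -2): max_ending_here = 1, max_so_far = 3
Position 3 (value 20): max_ending_here = 21, max_so_far = 21
Position 4 (value -17): max_ending_here = 4, max_so_far = 21
Position 5 (value 10): max_ending_here = 14, max_so_far = 21
Position 6 (value -18): max_ending_here = -4, max_so_far = 21
Position 7 (value -17): max_ending_here = -17, max_so_far = 21
Position 8 (value 11): max_ending_here = 11, max_so_far = 21
Position 9 (value 13): max_ending_here = 24, max_so_far = 24

Maximum subarray: [11, 13]
Maximum sum: 24

The maximum subarray is [11, 13] with sum 24. This subarray runs from index 8 to index 9.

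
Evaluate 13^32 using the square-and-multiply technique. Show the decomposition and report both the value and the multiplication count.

Computing 13^32 by squaring (build up from 13^1; each line after the first costs one multiplication):

13^1 = 13
13^2 = (13^1)^2 = 13^2 = 169
13^4 = (13^2)^2 = 169^2 = 28561
13^8 = (13^4)^2 = 28561^2 = 815730721
13^16 = (13^8)^2 = 815730721^2 = 665416609183179841
13^32 = (13^16)^2 = 665416609183179841^2 = 442779263776840698304313192148785281

Result: 442779263776840698304313192148785281
Multiplications needed: 5 (5 lines after 13^1)

13^32 = 442779263776840698304313192148785281. Using exponentiation by squaring, this requires 5 multiplications. The key idea: if the exponent is even, square the half-power; if odd, multiply by the base once.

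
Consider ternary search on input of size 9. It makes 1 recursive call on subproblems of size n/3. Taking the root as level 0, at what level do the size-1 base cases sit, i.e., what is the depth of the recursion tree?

For divide and conquer with division factor 3:

Problem sizes at each level:
Level 0: 9
Level 1: 3
Level 2: 1

The root is level 0 and the size-1 base case is level 2 (the tree spans levels 0 through 2, i.e. 3 levels counting the root), so the depth is the number of divisions: log_3(9) = 2

The recursion tree depth is log_3(9) = 2. At each level, the problem size is divided by 3, so it takes 2 divisions to reduce to a base case of size 1. The algorithm makes 1 recursive call at each level.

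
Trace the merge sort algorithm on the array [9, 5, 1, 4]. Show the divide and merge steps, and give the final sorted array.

Merge sort trace:

Split: [9, 5, 1, 4] -> [9, 5] and [1, 4]
  Split: [9, 5] -> [9] and [5]
  Merge: [9] + [5] -> [5, 9]
  Split: [1, 4] -> [1] and [4]
  Merge: [1] + [4] -> [1, 4]
Merge: [5, 9] + [1, 4] -> [1, 4, 5, 9]

Final sorted array: [1, 4, 5, 9]

The merge sort proceeds by recursively splitting the array and merging sorted halves.
After all merges, the sorted array is [1, 4, 5, 9].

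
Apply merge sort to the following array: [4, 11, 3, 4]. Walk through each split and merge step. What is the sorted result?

Merge sort trace:

Split: [4, 11, 3, 4] -> [4, 11] and [3, 4]
  Split: [4, 11] -> [4] and [11]
  Merge: [4] + [11] -> [4, 11]
  Split: [3, 4] -> [3] and [4]
  Merge: [3] + [4] -> [3, 4]
Merge: [4, 11] + [3, 4] -> [3, 4, 4, 11]

Final sorted array: [3, 4, 4, 11]

The merge sort proceeds by recursively splitting the array and merging sorted halves.
After all merges, the sorted array is [3, 4, 4, 11].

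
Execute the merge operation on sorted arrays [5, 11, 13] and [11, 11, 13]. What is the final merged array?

Merging process:

Compare 5 vs 11: take 5 from left. Merged: [5]
Compare 11 vs 11: take 11 from left. Merged: [5, 11]
Compare 13 vs 11: take 11 from right. Merged: [5, 11, 11]
Compare 13 vs 11: take 11 from right. Merged: [5, 11, 11, 11]
Compare 13 vs 13: take 13 from left. Merged: [5, 11, 11, 11, 13]
Append remaining from right: [13]. Merged: [5, 11, 11, 11, 13, 13]

Final merged array: [5, 11, 11, 11, 13, 13]
Total comparisons: 5

The merged array is [5, 11, 11, 11, 13, 13], requiring 5 comparisons. The merge step runs in O(n) time where n is the total number of elements.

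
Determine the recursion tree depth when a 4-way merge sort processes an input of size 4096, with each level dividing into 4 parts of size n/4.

For divide and conquer with division factor 4:

Problem sizes at each level:
Level 0: 4096
Level 1: 1024
Level 2: 256
Level 3: 64
Level 4: 16
Level 5: 4
Level 6: 1

The root is level 0 and the size-1 base case is level 6 (the tree spans levels 0 through 6, i.e. 7 levels counting the root), so the depth is the number of divisions: log_4(4096) = 6

The recursion tree depth is log_4(4096) = 6. At each level, the problem size is divided by 4, so it takes 6 divisions to reduce to a base case of size 1. The algorithm makes 4 recursive calls at each level.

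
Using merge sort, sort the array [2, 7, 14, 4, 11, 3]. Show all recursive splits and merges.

Merge sort trace:

Split: [2, 7, 14, 4, 11, 3] -> [2, 7, 14] and [4, 11, 3]
  Split: [2, 7, 14] -> [2] and [7, 14]
    Split: [7, 14] -> [7] and [14]
    Merge: [7] + [14] -> [7, 14]
  Merge: [2] + [7, 14] -> [2, 7, 14]
  Split: [4, 11, 3] -> [4] and [11, 3]
    Split: [11, 3] -> [11] and [3]
    Merge: [11] + [3] -> [3, 11]
  Merge: [4] + [3, 11] -> [3, 4, 11]
Merge: [2, 7, 14] + [3, 4, 11] -> [2, 3, 4, 7, 11, 14]

Final sorted array: [2, 3, 4, 7, 11, 14]

The merge sort proceeds by recursively splitting the array and merging sorted halves.
After all merges, the sorted array is [2, 3, 4, 7, 11, 14].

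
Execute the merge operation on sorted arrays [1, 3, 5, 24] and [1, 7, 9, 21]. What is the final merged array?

Merging process:

Compare 1 vs 1: take 1 from left. Merged: [1]
Compare 3 vs 1: take 1 from right. Merged: [1, 1]
Compare 3 vs 7: take 3 from left. Merged: [1, 1, 3]
Compare 5 vs 7: take 5 from left. Merged: [1, 1, 3, 5]
Compare 24 vs 7: take 7 from right. Merged: [1, 1, 3, 5, 7]
Compare 24 vs 9: take 9 from right. Merged: [1, 1, 3, 5, 7, 9]
Compare 24 vs 21: take 21 from right. Merged: [1, 1, 3, 5, 7, 9, 21]
Append remaining from left: [24]. Merged: [1, 1, 3, 5, 7, 9, 21, 24]

Final merged array: [1, 1, 3, 5, 7, 9, 21, 24]
Total comparisons: 7

The merged array is [1, 1, 3, 5, 7, 9, 21, 24], requiring 7 comparisons. The merge step runs in O(n) time where n is the total number of elements.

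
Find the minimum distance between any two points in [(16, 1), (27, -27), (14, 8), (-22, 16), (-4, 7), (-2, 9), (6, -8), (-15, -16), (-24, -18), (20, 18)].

Computing all pairwise distances among 10 points:

d((16, 1), (27, -27)) = 30.0832
d((16, 1), (14, 8)) = 7.2801
d((16, 1), (-22, 16)) = 40.8534
d((16, 1), (-4, 7)) = 20.8806
d((16, 1), (-2, 9)) = 19.6977
d((16, 1), (6, -8)) = 13.4536
d((16, 1), (-15, -16)) = 35.3553
d((16, 1), (-24, -18)) = 44.2832
d((16, 1), (20, 18)) = 17.4642
d((27, -27), (14, 8)) = 37.3363
d((27, -27), (-22, 16)) = 65.192
d((27, -27), (-4, 7)) = 46.0109
d((27, -27), (-2, 9)) = 46.2277
d((27, -27), (6, -8)) = 28.3196
d((27, -27), (-15, -16)) = 43.4166
d((27, -27), (-24, -18)) = 51.788
d((27, -27), (20, 18)) = 45.5412
d((14, 8), (-22, 16)) = 36.8782
d((14, 8), (-4, 7)) = 18.0278
d((14, 8), (-2, 9)) = 16.0312
d((14, 8), (6, -8)) = 17.8885
d((14, 8), (-15, -16)) = 37.6431
d((14, 8), (-24, -18)) = 46.0435
d((14, 8), (20, 18)) = 11.6619
d((-22, 16), (-4, 7)) = 20.1246
d((-22, 16), (-2, 9)) = 21.1896
d((-22, 16), (6, -8)) = 36.8782
d((-22, 16), (-15, -16)) = 32.7567
d((-22, 16), (-24, -18)) = 34.0588
d((-22, 16), (20, 18)) = 42.0476
d((-4, 7), (-2, 9)) = 2.8284 <-- minimum
d((-4, 7), (6, -8)) = 18.0278
d((-4, 7), (-15, -16)) = 25.4951
d((-4, 7), (-24, -18)) = 32.0156
d((-4, 7), (20, 18)) = 26.4008
d((-2, 9), (6, -8)) = 18.7883
d((-2, 9), (-15, -16)) = 28.178
d((-2, 9), (-24, -18)) = 34.8281
d((-2, 9), (20, 18)) = 23.7697
d((6, -8), (-15, -16)) = 22.4722
d((6, -8), (-24, -18)) = 31.6228
d((6, -8), (20, 18)) = 29.5296
d((-15, -16), (-24, -18)) = 9.2195
d((-15, -16), (20, 18)) = 48.7955
d((-24, -18), (20, 18)) = 56.8507

Closest pair: (-4, 7) and (-2, 9) with distance 2.8284

The closest pair is (-4, 7) and (-2, 9) with Euclidean distance 2.8284. For 10 points, brute-force pairwise comparison is shown above. For large n, the divide-and-conquer algorithm (sort by x, recurse on halves, check the dividing strip) achieves O(n log n).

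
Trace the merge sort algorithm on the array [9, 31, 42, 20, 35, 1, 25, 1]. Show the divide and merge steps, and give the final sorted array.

Merge sort trace:

Split: [9, 31, 42, 20, 35, 1, 25, 1] -> [9, 31, 42, 20] and [35, 1, 25, 1]
  Split: [9, 31, 42, 20] -> [9, 31] and [42, 20]
    Split: [9, 31] -> [9] and [31]
    Merge: [9] + [31] -> [9, 31]
    Split: [42, 20] -> [42] and [20]
    Merge: [42] + [20] -> [20, 42]
  Merge: [9, 31] + [20, 42] -> [9, 20, 31, 42]
  Split: [35, 1, 25, 1] -> [35, 1] and [25, 1]
    Split: [35, 1] -> [35] and [1]
    Merge: [35] + [1] -> [1, 35]
    Split: [25, 1] -> [25] and [1]
    Merge: [25] + [1] -> [1, 25]
  Merge: [1, 35] + [1, 25] -> [1, 1, 25, 35]
Merge: [9, 20, 31, 42] + [1, 1, 25, 35] -> [1, 1, 9, 20, 25, 31, 35, 42]

Final sorted array: [1, 1, 9, 20, 25, 31, 35, 42]

The merge sort proceeds by recursively splitting the array and merging sorted halves.
After all merges, the sorted array is [1, 1, 9, 20, 25, 31, 35, 42].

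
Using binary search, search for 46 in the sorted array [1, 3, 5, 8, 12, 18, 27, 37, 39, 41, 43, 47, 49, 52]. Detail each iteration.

Binary search for 46 in [1, 3, 5, 8, 12, 18, 27, 37, 39, 41, 43, 47, 49, 52]:

lo=0, hi=13, mid=6, arr[mid]=27 -> 27 < 46, search right half
lo=7, hi=13, mid=10, arr[mid]=43 -> 43 < 46, search right half
lo=11, hi=13, mid=12, arr[mid]=49 -> 49 > 46, search left half
lo=11, hi=11, mid=11, arr[mid]=47 -> 47 > 46, search left half
lo=11 > hi=10, target 46 not found

Binary search determines that 46 is not in the array after 4 comparisons. The search space was exhausted without finding the target.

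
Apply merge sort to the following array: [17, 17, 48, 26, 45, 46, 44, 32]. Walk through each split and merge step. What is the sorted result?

Merge sort trace:

Split: [17, 17, 48, 26, 45, 46, 44, 32] -> [17, 17, 48, 26] and [45, 46, 44, 32]
  Split: [17, 17, 48, 26] -> [17, 17] and [48, 26]
    Split: [17, 17] -> [17] and [17]
    Merge: [17] + [17] -> [17, 17]
    Split: [48, 26] -> [48] and [26]
    Merge: [48] + [26] -> [26, 48]
  Merge: [17, 17] + [26, 48] -> [17, 17, 26, 48]
  Split: [45, 46, 44, 32] -> [45, 46] and [44, 32]
    Split: [45, 46] -> [45] and [46]
    Merge: [45] + [46] -> [45, 46]
    Split: [44, 32] -> [44] and [32]
    Merge: [44] + [32] -> [32, 44]
  Merge: [45, 46] + [32, 44] -> [32, 44, 45, 46]
Merge: [17, 17, 26, 48] + [32, 44, 45, 46] -> [17, 17, 26, 32, 44, 45, 46, 48]

Final sorted array: [17, 17, 26, 32, 44, 45, 46, 48]

The merge sort proceeds by recursively splitting the array and merging sorted halves.
After all merges, the sorted array is [17, 17, 26, 32, 44, 45, 46, 48].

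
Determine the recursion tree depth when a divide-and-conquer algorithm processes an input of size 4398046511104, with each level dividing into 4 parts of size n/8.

For divide and conquer with division factor 8:

Problem sizes at each level:
Level 0: 4398046511104
Level 1: 549755813888
Level 2: 68719476736
Level 3: 8589934592
Level 4: 1073741824
Level 5: 134217728
Level 6: 16777216
Level 7: 2097152
Level 8: 262144
Level 9: 32768
Level 10: 4096
Level 11: 512
Level 12: 64
Level 13: 8
Level 14: 1

The root is level 0 and the size-1 base case is level 14 (the tree spans levels 0 through 14, i.e. 15 levels counting the root), so the depth is the number of divisions: log_8(4398046511104) = 14

The recursion tree depth is log_8(4398046511104) = 14. At each level, the problem size is divided by 8, so it takes 14 divisions to reduce to a base case of size 1. The algorithm makes 4 recursive calls at each level.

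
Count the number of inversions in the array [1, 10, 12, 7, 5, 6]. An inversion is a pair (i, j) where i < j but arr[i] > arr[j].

Finding inversions in [1, 10, 12, 7, 5, 6]:

(1, 3): arr[1]=10 > arr[3]=7
(1, 4): arr[1]=10 > arr[4]=5
(1, 5): arr[1]=10 > arr[5]=6
(2, 3): arr[2]=12 > arr[3]=7
(2, 4): arr[2]=12 > arr[4]=5
(2, 5): arr[2]=12 > arr[5]=6
(3, 4): arr[3]=7 > arr[4]=5
(3, 5): arr[3]=7 > arr[5]=6

Total inversions: 8

The array has 8 inversion(s): (1,3), (1,4), (1,5), (2,3), (2,4), (2,5), (3,4), (3,5). Each pair (i,j) satisfies i < j and arr[i] > arr[j].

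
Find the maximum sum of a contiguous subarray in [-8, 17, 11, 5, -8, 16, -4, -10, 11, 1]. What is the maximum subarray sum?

Using Kadane's algorithm on [-8, 17, 11, 5, -8, 16, -4, -10, 11, 1]:

Scanning through the array:
Position 1 (value 17): max_ending_here = 17, max_so_far = 17
Position 2 (value 11): max_ending_here = 28, max_so_far = 28
Position 3 (value 5): max_ending_here = 33, max_so_far = 33
Position 4 (value -8): max_ending_here = 25, max_so_far = 33
Position 5 (value 16): max_ending_here = 41, max_so_far = 41
Position 6 (value -4): max_ending_here = 37, max_so_far = 41
Position 7 (value -10): max_ending_here = 27, max_so_far = 41
Position 8 (value 11): max_ending_here = 38, max_so_far = 41
Position 9 (value 1): max_ending_here = 39, max_so_far = 41

Maximum subarray: [17, 11, 5, -8, 16]
Maximum sum: 41

The maximum subarray is [17, 11, 5, -8, 16] with sum 41. This subarray runs from index 1 to index 5.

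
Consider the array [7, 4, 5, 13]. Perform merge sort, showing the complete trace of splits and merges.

Merge sort trace:

Split: [7, 4, 5, 13] -> [7, 4] and [5, 13]
  Split: [7, 4] -> [7] and [4]
  Merge: [7] + [4] -> [4, 7]
  Split: [5, 13] -> [5] and [13]
  Merge: [5] + [13] -> [5, 13]
Merge: [4, 7] + [5, 13] -> [4, 5, 7, 13]

Final sorted array: [4, 5, 7, 13]

The merge sort proceeds by recursively splitting the array and merging sorted halves.
After all merges, the sorted array is [4, 5, 7, 13].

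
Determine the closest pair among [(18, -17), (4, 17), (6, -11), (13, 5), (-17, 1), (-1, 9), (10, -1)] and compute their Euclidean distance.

Computing all pairwise distances among 7 points:

d((18, -17), (4, 17)) = 36.7696
d((18, -17), (6, -11)) = 13.4164
d((18, -17), (13, 5)) = 22.561
d((18, -17), (-17, 1)) = 39.3573
d((18, -17), (-1, 9)) = 32.2025
d((18, -17), (10, -1)) = 17.8885
d((4, 17), (6, -11)) = 28.0713
d((4, 17), (13, 5)) = 15.0
d((4, 17), (-17, 1)) = 26.4008
d((4, 17), (-1, 9)) = 9.434
d((4, 17), (10, -1)) = 18.9737
d((6, -11), (13, 5)) = 17.4642
d((6, -11), (-17, 1)) = 25.9422
d((6, -11), (-1, 9)) = 21.1896
d((6, -11), (10, -1)) = 10.7703
d((13, 5), (-17, 1)) = 30.2655
d((13, 5), (-1, 9)) = 14.5602
d((13, 5), (10, -1)) = 6.7082 <-- minimum
d((-17, 1), (-1, 9)) = 17.8885
d((-17, 1), (10, -1)) = 27.074
d((-1, 9), (10, -1)) = 14.8661

Closest pair: (13, 5) and (10, -1) with distance 6.7082

The closest pair is (13, 5) and (10, -1) with Euclidean distance 6.7082. For 7 points, brute-force pairwise comparison is shown above. For large n, the divide-and-conquer algorithm (sort by x, recurse on halves, check the dividing strip) achieves O(n log n).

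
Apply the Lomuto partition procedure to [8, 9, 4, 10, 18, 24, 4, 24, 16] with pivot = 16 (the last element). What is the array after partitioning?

Lomuto partition with pivot = 16:

Initial array: [8, 9, 4, 10, 18, 24, 4, 24, 16]

arr[0]=8 <= 16: swap with position 0, array becomes [8, 9, 4, 10, 18, 24, 4, 24, 16]
arr[1]=9 <= 16: swap with position 1, array becomes [8, 9, 4, 10, 18, 24, 4, 24, 16]
arr[2]=4 <= 16: swap with position 2, array becomes [8, 9, 4, 10, 18, 24, 4, 24, 16]
arr[3]=10 <= 16: swap with position 3, array becomes [8, 9, 4, 10, 18, 24, 4, 24, 16]
arr[4]=18 > 16: no swap
arr[5]=24 > 16: no swap
arr[6]=4 <= 16: swap with position 4, array becomes [8, 9, 4, 10, 4, 24, 18, 24, 16]
arr[7]=24 > 16: no swap

Place pivot at position 5: [8, 9, 4, 10, 4, 16, 18, 24, 24]
Pivot position: 5

After partitioning with pivot 16, the array becomes [8, 9, 4, 10, 4, 16, 18, 24, 24]. The pivot is placed at index 5. All elements to the left of the pivot are <= 16, and all elements to the right are > 16.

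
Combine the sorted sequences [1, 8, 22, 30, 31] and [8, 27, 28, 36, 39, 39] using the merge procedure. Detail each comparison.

Merging process:

Compare 1 vs 8: take 1 from left. Merged: [1]
Compare 8 vs 8: take 8 from left. Merged: [1, 8]
Compare 22 vs 8: take 8 from right. Merged: [1, 8, 8]
Compare 22 vs 27: take 22 from left. Merged: [1, 8, 8, 22]
Compare 30 vs 27: take 27 from right. Merged: [1, 8, 8, 22, 27]
Compare 30 vs 28: take 28 from right. Merged: [1, 8, 8, 22, 27, 28]
Compare 30 vs 36: take 30 from left. Merged: [1, 8, 8, 22, 27, 28, 30]
Compare 31 vs 36: take 31 from left. Merged: [1, 8, 8, 22, 27, 28, 30, 31]
Append remaining from right: [36, 39, 39]. Merged: [1, 8, 8, 22, 27, 28, 30, 31, 36, 39, 39]

Final merged array: [1, 8, 8, 22, 27, 28, 30, 31, 36, 39, 39]
Total comparisons: 8

The merged array is [1, 8, 8, 22, 27, 28, 30, 31, 36, 39, 39], requiring 8 comparisons. The merge step runs in O(n) time where n is the total number of elements.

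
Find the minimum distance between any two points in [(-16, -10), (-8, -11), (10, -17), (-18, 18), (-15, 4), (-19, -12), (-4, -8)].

Computing all pairwise distances among 7 points:

d((-16, -10), (-8, -11)) = 8.0623
d((-16, -10), (10, -17)) = 26.9258
d((-16, -10), (-18, 18)) = 28.0713
d((-16, -10), (-15, 4)) = 14.0357
d((-16, -10), (-19, -12)) = 3.6056 <-- minimum
d((-16, -10), (-4, -8)) = 12.1655
d((-8, -11), (10, -17)) = 18.9737
d((-8, -11), (-18, 18)) = 30.6757
d((-8, -11), (-15, 4)) = 16.5529
d((-8, -11), (-19, -12)) = 11.0454
d((-8, -11), (-4, -8)) = 5.0
d((10, -17), (-18, 18)) = 44.8219
d((10, -17), (-15, 4)) = 32.6497
d((10, -17), (-19, -12)) = 29.4279
d((10, -17), (-4, -8)) = 16.6433
d((-18, 18), (-15, 4)) = 14.3178
d((-18, 18), (-19, -12)) = 30.0167
d((-18, 18), (-4, -8)) = 29.5296
d((-15, 4), (-19, -12)) = 16.4924
d((-15, 4), (-4, -8)) = 16.2788
d((-19, -12), (-4, -8)) = 15.5242

Closest pair: (-16, -10) and (-19, -12) with distance 3.6056

The closest pair is (-16, -10) and (-19, -12) with Euclidean distance 3.6056. For 7 points, brute-force pairwise comparison is shown above. For large n, the divide-and-conquer algorithm (sort by x, recurse on halves, check the dividing strip) achieves O(n log n).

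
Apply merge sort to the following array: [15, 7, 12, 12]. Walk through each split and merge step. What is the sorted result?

Merge sort trace:

Split: [15, 7, 12, 12] -> [15, 7] and [12, 12]
  Split: [15, 7] -> [15] and [7]
  Merge: [15] + [7] -> [7, 15]
  Split: [12, 12] -> [12] and [12]
  Merge: [12] + [12] -> [12, 12]
Merge: [7, 15] + [12, 12] -> [7, 12, 12, 15]

Final sorted array: [7, 12, 12, 15]

The merge sort proceeds by recursively splitting the array and merging sorted halves.
After all merges, the sorted array is [7, 12, 12, 15].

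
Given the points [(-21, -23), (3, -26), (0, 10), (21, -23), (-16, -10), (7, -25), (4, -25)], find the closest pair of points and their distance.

Computing all pairwise distances among 7 points:

d((-21, -23), (3, -26)) = 24.1868
d((-21, -23), (0, 10)) = 39.1152
d((-21, -23), (21, -23)) = 42.0
d((-21, -23), (-16, -10)) = 13.9284
d((-21, -23), (7, -25)) = 28.0713
d((-21, -23), (4, -25)) = 25.0799
d((3, -26), (0, 10)) = 36.1248
d((3, -26), (21, -23)) = 18.2483
d((3, -26), (-16, -10)) = 24.8395
d((3, -26), (7, -25)) = 4.1231
d((3, -26), (4, -25)) = 1.4142 <-- minimum
d((0, 10), (21, -23)) = 39.1152
d((0, 10), (-16, -10)) = 25.6125
d((0, 10), (7, -25)) = 35.6931
d((0, 10), (4, -25)) = 35.2278
d((21, -23), (-16, -10)) = 39.2173
d((21, -23), (7, -25)) = 14.1421
d((21, -23), (4, -25)) = 17.1172
d((-16, -10), (7, -25)) = 27.4591
d((-16, -10), (4, -25)) = 25.0
d((7, -25), (4, -25)) = 3.0

Closest pair: (3, -26) and (4, -25) with distance 1.4142

The closest pair is (3, -26) and (4, -25) with Euclidean distance 1.4142. For 7 points, brute-force pairwise comparison is shown above. For large n, the divide-and-conquer algorithm (sort by x, recurse on halves, check the dividing strip) achieves O(n log n).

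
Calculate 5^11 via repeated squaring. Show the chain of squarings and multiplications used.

Computing 5^11 by squaring (build up from 5^1; each line after the first costs one multiplication):

5^1 = 5
5^2 = (5^1)^2 = 5^2 = 25
5^4 = (5^2)^2 = 25^2 = 625
5^5 = 5 * 5^4 = 5 * 625 = 3125
5^10 = (5^5)^2 = 3125^2 = 9765625
5^11 = 5 * 5^10 = 5 * 9765625 = 48828125

Result: 48828125
Multiplications needed: 5 (5 lines after 5^1)

5^11 = 48828125. Using exponentiation by squaring, this requires 5 multiplications. The key idea: if the exponent is even, square the half-power; if odd, multiply by the base once.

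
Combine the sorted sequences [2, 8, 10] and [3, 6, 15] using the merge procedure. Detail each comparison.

Merging process:

Compare 2 vs 3: take 2 from left. Merged: [2]
Compare 8 vs 3: take 3 from right. Merged: [2, 3]
Compare 8 vs 6: take 6 from right. Merged: [2, 3, 6]
Compare 8 vs 15: take 8 from left. Merged: [2, 3, 6, 8]
Compare 10 vs 15: take 10 from left. Merged: [2, 3, 6, 8, 10]
Append remaining from right: [15]. Merged: [2, 3, 6, 8, 10, 15]

Final merged array: [2, 3, 6, 8, 10, 15]
Total comparisons: 5

The merged array is [2, 3, 6, 8, 10, 15], requiring 5 comparisons. The merge step runs in O(n) time where n is the total number of elements.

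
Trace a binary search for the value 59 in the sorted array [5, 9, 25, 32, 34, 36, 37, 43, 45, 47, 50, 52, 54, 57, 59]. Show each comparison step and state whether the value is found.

Binary search for 59 in [5, 9, 25, 32, 34, 36, 37, 43, 45, 47, 50, 52, 54, 57, 59]:

lo=0, hi=14, mid=7, arr[mid]=43 -> 43 < 59, search right half
lo=8, hi=14, mid=11, arr[mid]=52 -> 52 < 59, search right half
lo=12, hi=14, mid=13, arr[mid]=57 -> 57 < 59, search right half
lo=14, hi=14, mid=14, arr[mid]=59 -> Found target at index 14!

Binary search finds 59 at index 14 after 4 comparisons. The search repeatedly halves the search space by comparing with the middle element.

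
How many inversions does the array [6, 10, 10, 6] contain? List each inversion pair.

Finding inversions in [6, 10, 10, 6]:

(1, 3): arr[1]=10 > arr[3]=6
(2, 3): arr[2]=10 > arr[3]=6

Total inversions: 2

The array has 2 inversion(s): (1,3), (2,3). Each pair (i,j) satisfies i < j and arr[i] > arr[j].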